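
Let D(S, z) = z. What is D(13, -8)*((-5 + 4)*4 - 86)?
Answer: 720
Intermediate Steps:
D(13, -8)*((-5 + 4)*4 - 86) = -8*((-5 + 4)*4 - 86) = -8*(-1*4 - 86) = -8*(-4 - 86) = -8*(-90) = 720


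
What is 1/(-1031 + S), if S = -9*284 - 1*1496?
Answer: -1/5083 ≈ -0.00019673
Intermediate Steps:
S = -4052 (S = -2556 - 1496 = -4052)
1/(-1031 + S) = 1/(-1031 - 4052) = 1/(-5083) = -1/5083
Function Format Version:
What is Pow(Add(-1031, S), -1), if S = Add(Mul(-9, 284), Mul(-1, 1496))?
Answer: Rational(-1, 5083) ≈ -0.00019673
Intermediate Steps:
S = -4052 (S = Add(-2556, -1496) = -4052)
Pow(Add(-1031, S), -1) = Pow(Add(-1031, -4052), -1) = Pow(-5083, -1) = Rational(-1, 5083)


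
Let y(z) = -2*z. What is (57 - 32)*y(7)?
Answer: -350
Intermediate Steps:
(57 - 32)*y(7) = (57 - 32)*(-2*7) = 25*(-14) = -350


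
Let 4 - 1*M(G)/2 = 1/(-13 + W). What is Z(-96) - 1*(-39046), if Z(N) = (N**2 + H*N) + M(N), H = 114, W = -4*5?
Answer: 1231760/33 ≈ 37326.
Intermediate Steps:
W = -20
M(G) = 266/33 (M(G) = 8 - 2/(-13 - 20) = 8 - 2/(-33) = 8 - 2*(-1/33) = 8 + 2/33 = 266/33)
Z(N) = 266/33 + N**2 + 114*N (Z(N) = (N**2 + 114*N) + 266/33 = 266/33 + N**2 + 114*N)
Z(-96) - 1*(-39046) = (266/33 + (-96)**2 + 114*(-96)) - 1*(-39046) = (266/33 + 9216 - 10944) + 39046 = -56758/33 + 39046 = 1231760/33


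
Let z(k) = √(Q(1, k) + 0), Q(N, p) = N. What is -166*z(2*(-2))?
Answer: -166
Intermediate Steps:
z(k) = 1 (z(k) = √(1 + 0) = √1 = 1)
-166*z(2*(-2)) = -166*1 = -166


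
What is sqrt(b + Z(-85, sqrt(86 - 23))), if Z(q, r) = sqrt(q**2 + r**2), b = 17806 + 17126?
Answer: sqrt(34932 + 2*sqrt(1822)) ≈ 187.13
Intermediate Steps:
b = 34932
sqrt(b + Z(-85, sqrt(86 - 23))) = sqrt(34932 + sqrt((-85)**2 + (sqrt(86 - 23))**2)) = sqrt(34932 + sqrt(7225 + (sqrt(63))**2)) = sqrt(34932 + sqrt(7225 + (3*sqrt(7))**2)) = sqrt(34932 + sqrt(7225 + 63)) = sqrt(34932 + sqrt(7288)) = sqrt(34932 + 2*sqrt(1822))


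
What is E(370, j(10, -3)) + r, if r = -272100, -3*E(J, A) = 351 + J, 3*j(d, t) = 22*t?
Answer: -817021/3 ≈ -2.7234e+5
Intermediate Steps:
j(d, t) = 22*t/3 (j(d, t) = (22*t)/3 = 22*t/3)
E(J, A) = -117 - J/3 (E(J, A) = -(351 + J)/3 = -117 - J/3)
E(370, j(10, -3)) + r = (-117 - 1/3*370) - 272100 = (-117 - 370/3) - 272100 = -721/3 - 272100 = -817021/3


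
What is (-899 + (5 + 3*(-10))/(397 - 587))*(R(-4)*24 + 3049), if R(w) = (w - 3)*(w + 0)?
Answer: -127098197/38 ≈ -3.3447e+6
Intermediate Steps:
R(w) = w*(-3 + w) (R(w) = (-3 + w)*w = w*(-3 + w))
(-899 + (5 + 3*(-10))/(397 - 587))*(R(-4)*24 + 3049) = (-899 + (5 + 3*(-10))/(397 - 587))*(-4*(-3 - 4)*24 + 3049) = (-899 + (5 - 30)/(-190))*(-4*(-7)*24 + 3049) = (-899 - 25*(-1/190))*(28*24 + 3049) = (-899 + 5/38)*(672 + 3049) = -34157/38*3721 = -127098197/38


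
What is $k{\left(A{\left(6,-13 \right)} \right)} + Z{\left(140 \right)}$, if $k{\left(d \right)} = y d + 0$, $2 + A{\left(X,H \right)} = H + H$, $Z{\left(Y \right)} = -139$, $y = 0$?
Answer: $-139$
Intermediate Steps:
$A{\left(X,H \right)} = -2 + 2 H$ ($A{\left(X,H \right)} = -2 + \left(H + H\right) = -2 + 2 H$)
$k{\left(d \right)} = 0$ ($k{\left(d \right)} = 0 d + 0 = 0 + 0 = 0$)
$k{\left(A{\left(6,-13 \right)} \right)} + Z{\left(140 \right)} = 0 - 139 = -139$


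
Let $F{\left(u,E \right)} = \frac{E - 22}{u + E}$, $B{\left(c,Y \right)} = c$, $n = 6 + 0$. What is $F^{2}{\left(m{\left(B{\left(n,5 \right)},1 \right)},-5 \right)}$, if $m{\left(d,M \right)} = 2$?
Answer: $81$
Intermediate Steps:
$n = 6$
$F{\left(u,E \right)} = \frac{-22 + E}{E + u}$
$F^{2}{\left(m{\left(B{\left(n,5 \right)},1 \right)},-5 \right)} = \left(\frac{-22 - 5}{-5 + 2}\right)^{2} = \left(\frac{1}{-3} \left(-27\right)\right)^{2} = \left(\left(- \frac{1}{3}\right) \left(-27\right)\right)^{2} = 9^{2} = 81$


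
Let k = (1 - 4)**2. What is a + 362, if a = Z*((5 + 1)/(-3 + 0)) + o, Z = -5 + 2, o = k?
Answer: 377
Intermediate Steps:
k = 9 (k = (-3)**2 = 9)
o = 9
Z = -3
a = 15 (a = -3*(5 + 1)/(-3 + 0) + 9 = -18/(-3) + 9 = -18*(-1)/3 + 9 = -3*(-2) + 9 = 6 + 9 = 15)
a + 362 = 15 + 362 = 377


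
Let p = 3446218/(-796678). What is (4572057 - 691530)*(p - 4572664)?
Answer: -7068271773246964035/398339 ≈ -1.7744e+13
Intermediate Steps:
p = -1723109/398339 (p = 3446218*(-1/796678) = -1723109/398339 ≈ -4.3257)
(4572057 - 691530)*(p - 4572664) = (4572057 - 691530)*(-1723109/398339 - 4572664) = 3880527*(-1821472128205/398339) = -7068271773246964035/398339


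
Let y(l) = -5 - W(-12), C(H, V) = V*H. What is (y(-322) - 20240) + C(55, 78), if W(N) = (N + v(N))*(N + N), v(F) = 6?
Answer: -16099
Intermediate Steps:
C(H, V) = H*V
W(N) = 2*N*(6 + N) (W(N) = (N + 6)*(N + N) = (6 + N)*(2*N) = 2*N*(6 + N))
y(l) = -149 (y(l) = -5 - 2*(-12)*(6 - 12) = -5 - 2*(-12)*(-6) = -5 - 1*144 = -5 - 144 = -149)
(y(-322) - 20240) + C(55, 78) = (-149 - 20240) + 55*78 = -20389 + 4290 = -16099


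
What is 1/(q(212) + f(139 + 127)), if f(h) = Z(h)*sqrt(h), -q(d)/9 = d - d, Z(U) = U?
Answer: sqrt(266)/70756 ≈ 0.00023050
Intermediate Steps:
q(d) = 0 (q(d) = -9*(d - d) = -9*0 = 0)
f(h) = h**(3/2) (f(h) = h*sqrt(h) = h**(3/2))
1/(q(212) + f(139 + 127)) = 1/(0 + (139 + 127)**(3/2)) = 1/(0 + 266**(3/2)) = 1/(0 + 266*sqrt(266)) = 1/(266*sqrt(266)) = sqrt(266)/70756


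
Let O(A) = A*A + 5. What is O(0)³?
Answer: 125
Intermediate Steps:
O(A) = 5 + A² (O(A) = A² + 5 = 5 + A²)
O(0)³ = (5 + 0²)³ = (5 + 0)³ = 5³ = 125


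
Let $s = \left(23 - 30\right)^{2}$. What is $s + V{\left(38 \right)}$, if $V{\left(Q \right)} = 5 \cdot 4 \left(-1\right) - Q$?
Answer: $-9$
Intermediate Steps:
$V{\left(Q \right)} = -20 - Q$ ($V{\left(Q \right)} = 20 \left(-1\right) - Q = -20 - Q$)
$s = 49$ ($s = \left(-7\right)^{2} = 49$)
$s + V{\left(38 \right)} = 49 - 58 = -9$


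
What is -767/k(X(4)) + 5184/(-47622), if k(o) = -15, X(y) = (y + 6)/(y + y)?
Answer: 6074719/119055 ≈ 51.024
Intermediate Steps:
X(y) = (6 + y)/(2*y) (X(y) = (6 + y)/((2*y)) = (6 + y)*(1/(2*y)) = (6 + y)/(2*y))
-767/k(X(4)) + 5184/(-47622) = -767/(-15) + 5184/(-47622) = -767*(-1/15) + 5184*(-1/47622) = 767/15 - 864/7937 = 6074719/119055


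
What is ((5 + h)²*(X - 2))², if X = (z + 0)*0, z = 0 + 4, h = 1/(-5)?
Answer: 1327104/625 ≈ 2123.4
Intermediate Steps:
h = -⅕ ≈ -0.20000
z = 4
X = 0 (X = (4 + 0)*0 = 4*0 = 0)
((5 + h)²*(X - 2))² = ((5 - ⅕)²*(0 - 2))² = ((24/5)²*(-2))² = ((576/25)*(-2))² = (-1152/25)² = 1327104/625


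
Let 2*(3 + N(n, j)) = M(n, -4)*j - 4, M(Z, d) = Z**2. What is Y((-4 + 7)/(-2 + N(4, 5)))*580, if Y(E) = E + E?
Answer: 1160/11 ≈ 105.45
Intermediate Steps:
N(n, j) = -5 + j*n**2/2 (N(n, j) = -3 + (n**2*j - 4)/2 = -3 + (j*n**2 - 4)/2 = -3 + (-4 + j*n**2)/2 = -3 + (-2 + j*n**2/2) = -5 + j*n**2/2)
Y(E) = 2*E
Y((-4 + 7)/(-2 + N(4, 5)))*580 = (2*((-4 + 7)/(-2 + (-5 + (1/2)*5*4**2))))*580 = (2*(3/(-2 + (-5 + (1/2)*5*16))))*580 = (2*(3/(-2 + (-5 + 40))))*580 = (2*(3/(-2 + 35)))*580 = (2*(3/33))*580 = (2*(3*(1/33)))*580 = (2*(1/11))*580 = (2/11)*580 = 1160/11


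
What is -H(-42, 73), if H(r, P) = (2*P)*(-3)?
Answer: 438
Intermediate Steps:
H(r, P) = -6*P
-H(-42, 73) = -(-6)*73 = -1*(-438) = 438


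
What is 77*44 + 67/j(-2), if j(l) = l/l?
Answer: 3455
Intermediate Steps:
j(l) = 1
77*44 + 67/j(-2) = 77*44 + 67/1 = 3388 + 67*1 = 3388 + 67 = 3455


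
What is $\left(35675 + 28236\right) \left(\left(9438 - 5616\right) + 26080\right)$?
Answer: $1911066722$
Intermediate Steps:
$\left(35675 + 28236\right) \left(\left(9438 - 5616\right) + 26080\right) = 63911 \left(3822 + 26080\right) = 63911 \cdot 29902 = 1911066722$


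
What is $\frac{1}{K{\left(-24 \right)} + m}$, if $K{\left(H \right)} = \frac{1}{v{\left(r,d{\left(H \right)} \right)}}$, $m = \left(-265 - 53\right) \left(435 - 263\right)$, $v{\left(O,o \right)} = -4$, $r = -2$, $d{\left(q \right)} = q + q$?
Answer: $- \frac{4}{218785} \approx -1.8283 \cdot 10^{-5}$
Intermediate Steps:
$d{\left(q \right)} = 2 q$
$m = -54696$ ($m = \left(-318\right) 172 = -54696$)
$K{\left(H \right)} = - \frac{1}{4}$ ($K{\left(H \right)} = \frac{1}{-4} = - \frac{1}{4}$)
$\frac{1}{K{\left(-24 \right)} + m} = \frac{1}{- \frac{1}{4} - 54696} = \frac{1}{- \frac{218785}{4}} = - \frac{4}{218785}$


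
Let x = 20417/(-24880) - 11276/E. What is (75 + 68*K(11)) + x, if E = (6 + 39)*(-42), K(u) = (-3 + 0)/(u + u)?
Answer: 733186397/10345104 ≈ 70.873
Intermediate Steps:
K(u) = -3/(2*u) (K(u) = -3*1/(2*u) = -3/(2*u))
E = -1890 (E = 45*(-42) = -1890)
x = 4839175/940464 (x = 20417/(-24880) - 11276/(-1890) = 20417*(-1/24880) - 11276*(-1/1890) = -20417/24880 + 5638/945 = 4839175/940464 ≈ 5.1455)
(75 + 68*K(11)) + x = (75 + 68*(-3/2/11)) + 4839175/940464 = (75 + 68*(-3/2*1/11)) + 4839175/940464 = (75 + 68*(-3/22)) + 4839175/940464 = (75 - 102/11) + 4839175/940464 = 723/11 + 4839175/940464 = 733186397/10345104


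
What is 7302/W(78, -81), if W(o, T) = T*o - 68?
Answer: -3651/3193 ≈ -1.1434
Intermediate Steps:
W(o, T) = -68 + T*o
7302/W(78, -81) = 7302/(-68 - 81*78) = 7302/(-68 - 6318) = 7302/(-6386) = 7302*(-1/6386) = -3651/3193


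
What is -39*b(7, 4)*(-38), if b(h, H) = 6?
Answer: 8892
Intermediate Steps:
-39*b(7, 4)*(-38) = -39*6*(-38) = -234*(-38) = 8892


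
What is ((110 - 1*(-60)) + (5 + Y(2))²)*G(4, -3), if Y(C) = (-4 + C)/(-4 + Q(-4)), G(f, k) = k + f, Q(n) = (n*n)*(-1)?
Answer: 19601/100 ≈ 196.01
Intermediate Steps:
Q(n) = -n² (Q(n) = n²*(-1) = -n²)
G(f, k) = f + k
Y(C) = ⅕ - C/20 (Y(C) = (-4 + C)/(-4 - 1*(-4)²) = (-4 + C)/(-4 - 1*16) = (-4 + C)/(-4 - 16) = (-4 + C)/(-20) = (-4 + C)*(-1/20) = ⅕ - C/20)
((110 - 1*(-60)) + (5 + Y(2))²)*G(4, -3) = ((110 - 1*(-60)) + (5 + (⅕ - 1/20*2))²)*(4 - 3) = ((110 + 60) + (5 + (⅕ - ⅒))²)*1 = (170 + (5 + ⅒)²)*1 = (170 + (51/10)²)*1 = (170 + 2601/100)*1 = (19601/100)*1 = 19601/100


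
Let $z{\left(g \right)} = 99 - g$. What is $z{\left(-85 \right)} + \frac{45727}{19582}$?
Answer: $\frac{3648815}{19582} \approx 186.34$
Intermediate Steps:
$z{\left(-85 \right)} + \frac{45727}{19582} = \left(99 - -85\right) + \frac{45727}{19582} = \left(99 + 85\right) + 45727 \cdot \frac{1}{19582} = 184 + \frac{45727}{19582} = \frac{3648815}{19582}$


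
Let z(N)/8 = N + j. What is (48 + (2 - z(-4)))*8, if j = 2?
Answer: 528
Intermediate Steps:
z(N) = 16 + 8*N (z(N) = 8*(N + 2) = 8*(2 + N) = 16 + 8*N)
(48 + (2 - z(-4)))*8 = (48 + (2 - (16 + 8*(-4))))*8 = (48 + (2 - (16 - 32)))*8 = (48 + (2 - 1*(-16)))*8 = (48 + (2 + 16))*8 = (48 + 18)*8 = 66*8 = 528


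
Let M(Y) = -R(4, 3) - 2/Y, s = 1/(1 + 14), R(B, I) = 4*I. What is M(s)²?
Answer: 1764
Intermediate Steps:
s = 1/15 ≈ 0.066667
M(Y) = -12 - 2/Y (M(Y) = -4*3 - 2/Y = -1*12 - 2/Y = -12 - 2/Y)
M(s)² = (-12 - 2/1/15)² = (-12 - 2*15)² = (-12 - 30)² = (-42)² = 1764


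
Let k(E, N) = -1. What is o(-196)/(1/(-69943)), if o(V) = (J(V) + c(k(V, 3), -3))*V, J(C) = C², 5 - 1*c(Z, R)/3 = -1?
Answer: 526885095352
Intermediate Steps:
c(Z, R) = 18 (c(Z, R) = 15 - 3*(-1) = 15 + 3 = 18)
o(V) = V*(18 + V²) (o(V) = (V² + 18)*V = (18 + V²)*V = V*(18 + V²))
o(-196)/(1/(-69943)) = (-196*(18 + (-196)²))/(1/(-69943)) = (-196*(18 + 38416))/(-1/69943) = -196*38434*(-69943) = -7533064*(-69943) = 526885095352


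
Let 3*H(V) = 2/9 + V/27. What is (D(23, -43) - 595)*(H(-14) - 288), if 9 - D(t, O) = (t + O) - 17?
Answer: 1423496/9 ≈ 1.5817e+5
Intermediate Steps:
H(V) = 2/27 + V/81 (H(V) = (2/9 + V/27)/3 = 2/27 + V/81)
D(t, O) = 26 - O - t (D(t, O) = 9 - ((t + O) - 17) = 9 - ((O + t) - 17) = 9 - (-17 + O + t) = 9 + (17 - O - t) = 26 - O - t)
(D(23, -43) - 595)*(H(-14) - 288) = ((26 - 1*(-43) - 1*23) - 595)*((2/27 + (1/81)*(-14)) - 288) = ((26 + 43 - 23) - 595)*((2/27 - 14/81) - 288) = (46 - 595)*(-8/81 - 288) = -549*(-23336/81) = 1423496/9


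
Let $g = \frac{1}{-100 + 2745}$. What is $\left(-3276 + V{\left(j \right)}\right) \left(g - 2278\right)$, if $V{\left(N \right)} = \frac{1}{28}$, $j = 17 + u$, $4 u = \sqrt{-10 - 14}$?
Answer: $\frac{552683518643}{74060} \approx 7.4626 \cdot 10^{6}$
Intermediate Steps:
$u = \frac{i \sqrt{6}}{2}$ ($u = \frac{\sqrt{-10 - 14}}{4} = \frac{\sqrt{-24}}{4} = \frac{2 i \sqrt{6}}{4} = \frac{i \sqrt{6}}{2} \approx 1.2247 i$)
$j = 17 + \frac{i \sqrt{6}}{2} \approx 17.0 + 1.2247 i$
$g = \frac{1}{2645} \approx 0.00037807$
$V{\left(N \right)} = \frac{1}{28}$
$\left(-3276 + V{\left(j \right)}\right) \left(g - 2278\right) = \left(-3276 + \frac{1}{28}\right) \left(\frac{1}{2645} - 2278\right) = \left(- \frac{91727}{28}\right) \left(- \frac{6025309}{2645}\right) = \frac{552683518643}{74060}$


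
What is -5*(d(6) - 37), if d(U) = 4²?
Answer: 105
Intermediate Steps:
d(U) = 16
-5*(d(6) - 37) = -5*(16 - 37) = -5*(-21) = 105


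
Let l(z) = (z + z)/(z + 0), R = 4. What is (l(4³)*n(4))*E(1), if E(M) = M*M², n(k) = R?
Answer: 8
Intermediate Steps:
n(k) = 4
E(M) = M³
l(z) = 2 (l(z) = (2*z)/z = 2)
(l(4³)*n(4))*E(1) = (2*4)*1³ = 8*1 = 8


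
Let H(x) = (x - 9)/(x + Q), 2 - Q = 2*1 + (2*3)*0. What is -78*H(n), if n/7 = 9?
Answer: -468/7 ≈ -66.857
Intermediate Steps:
n = 63 (n = 7*9 = 63)
Q = 0 (Q = 2 - (2*1 + (2*3)*0) = 2 - (2 + 6*0) = 2 - (2 + 0) = 2 - 1*2 = 2 - 2 = 0)
H(x) = (-9 + x)/x (H(x) = (x - 9)/(x + 0) = (-9 + x)/x)
-78*H(n) = -78*(-9 + 63)/63 = -26*54/21 = -78*6/7 = -468/7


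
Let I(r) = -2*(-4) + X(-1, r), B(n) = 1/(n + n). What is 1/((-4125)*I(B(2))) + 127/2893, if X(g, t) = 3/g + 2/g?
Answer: 142612/3254625 ≈ 0.043818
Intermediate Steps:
X(g, t) = 5/g
B(n) = 1/(2*n)
I(r) = 3 (I(r) = -2*(-4) + 5/(-1) = 8 + 5*(-1) = 8 - 5 = 3)
1/((-4125)*I(B(2))) + 127/2893 = 1/(-4125*3) + 127/2893 = -1/4125*1/3 + 127*(1/2893) = -1/12375 + 127/2893 = 142612/3254625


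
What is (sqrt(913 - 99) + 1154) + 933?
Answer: 2087 + sqrt(814) ≈ 2115.5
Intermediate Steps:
(sqrt(913 - 99) + 1154) + 933 = (sqrt(814) + 1154) + 933 = (1154 + sqrt(814)) + 933 = 2087 + sqrt(814)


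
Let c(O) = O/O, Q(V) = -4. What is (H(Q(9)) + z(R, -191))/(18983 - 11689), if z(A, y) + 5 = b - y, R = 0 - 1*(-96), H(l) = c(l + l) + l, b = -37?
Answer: 73/3647 ≈ 0.020016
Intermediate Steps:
c(O) = 1
H(l) = 1 + l
R = 96 (R = 0 + 96 = 96)
z(A, y) = -42 - y (z(A, y) = -5 + (-37 - y) = -42 - y)
(H(Q(9)) + z(R, -191))/(18983 - 11689) = ((1 - 4) + (-42 - 1*(-191)))/(18983 - 11689) = (-3 + (-42 + 191))/7294 = (-3 + 149)*(1/7294) = 146*(1/7294) = 73/3647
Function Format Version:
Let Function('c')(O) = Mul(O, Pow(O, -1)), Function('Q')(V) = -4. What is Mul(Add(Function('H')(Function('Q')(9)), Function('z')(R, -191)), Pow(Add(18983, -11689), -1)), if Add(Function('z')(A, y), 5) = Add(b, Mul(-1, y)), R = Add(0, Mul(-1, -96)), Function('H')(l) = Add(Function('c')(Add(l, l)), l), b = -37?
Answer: Rational(73, 3647) ≈ 0.020016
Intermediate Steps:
Function('c')(O) = 1
Function('H')(l) = Add(1, l)
R = 96 (R = Add(0, 96) = 96)
Function('z')(A, y) = Add(-42, Mul(-1, y)) (Function('z')(A, y) = Add(-5, Add(-37, Mul(-1, y))) = Add(-42, Mul(-1, y)))
Mul(Add(Function('H')(Function('Q')(9)), Function('z')(R, -191)), Pow(Add(18983, -11689), -1)) = Mul(Add(Add(1, -4), Add(-42, Mul(-1, -191))), Pow(Add(18983, -11689), -1)) = Mul(Add(-3, Add(-42, 191)), Pow(7294, -1)) = Mul(Add(-3, 149), Rational(1, 7294)) = Mul(146, Rational(1, 7294)) = Rational(73, 3647)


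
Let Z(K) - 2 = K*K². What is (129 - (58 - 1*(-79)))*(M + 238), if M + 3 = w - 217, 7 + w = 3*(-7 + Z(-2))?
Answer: 224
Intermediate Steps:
Z(K) = 2 + K³ (Z(K) = 2 + K*K² = 2 + K³)
w = -46 (w = -7 + 3*(-7 + (2 + (-2)³)) = -7 + 3*(-7 + (2 - 8)) = -7 + 3*(-7 - 6) = -7 + 3*(-13) = -7 - 39 = -46)
M = -266 (M = -3 + (-46 - 217) = -3 - 263 = -266)
(129 - (58 - 1*(-79)))*(M + 238) = (129 - (58 - 1*(-79)))*(-266 + 238) = (129 - (58 + 79))*(-28) = (129 - 1*137)*(-28) = (129 - 137)*(-28) = -8*(-28) = 224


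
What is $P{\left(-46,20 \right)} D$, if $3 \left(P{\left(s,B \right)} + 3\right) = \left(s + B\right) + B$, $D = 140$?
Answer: $-700$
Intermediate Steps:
$P{\left(s,B \right)} = -3 + \frac{s}{3} + \frac{2 B}{3}$ ($P{\left(s,B \right)} = -3 + \frac{\left(s + B\right) + B}{3} = -3 + \frac{\left(B + s\right) + B}{3} = -3 + \frac{s + 2 B}{3} = -3 + \left(\frac{s}{3} + \frac{2 B}{3}\right) = -3 + \frac{s}{3} + \frac{2 B}{3}$)
$P{\left(-46,20 \right)} D = \left(-3 + \frac{1}{3} \left(-46\right) + \frac{2}{3} \cdot 20\right) 140 = \left(-3 - \frac{46}{3} + \frac{40}{3}\right) 140 = \left(-5\right) 140 = -700$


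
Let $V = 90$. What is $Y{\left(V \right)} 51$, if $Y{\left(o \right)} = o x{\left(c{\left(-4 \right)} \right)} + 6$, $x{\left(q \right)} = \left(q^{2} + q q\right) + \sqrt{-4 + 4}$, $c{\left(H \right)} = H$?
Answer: $147186$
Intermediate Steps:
$x{\left(q \right)} = 2 q^{2}$ ($x{\left(q \right)} = \left(q^{2} + q^{2}\right) + \sqrt{0} = 2 q^{2} + 0 = 2 q^{2}$)
$Y{\left(o \right)} = 6 + 32 o$ ($Y{\left(o \right)} = o 2 \left(-4\right)^{2} + 6 = o 2 \cdot 16 + 6 = o 32 + 6 = 32 o + 6 = 6 + 32 o$)
$Y{\left(V \right)} 51 = \left(6 + 32 \cdot 90\right) 51 = \left(6 + 2880\right) 51 = 2886 \cdot 51 = 147186$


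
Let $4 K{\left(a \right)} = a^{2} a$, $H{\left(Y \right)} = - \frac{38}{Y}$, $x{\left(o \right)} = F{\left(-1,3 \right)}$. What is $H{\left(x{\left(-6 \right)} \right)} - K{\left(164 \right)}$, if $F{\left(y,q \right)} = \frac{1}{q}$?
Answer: $-1102850$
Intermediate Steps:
$x{\left(o \right)} = \frac{1}{3}$
$K{\left(a \right)} = \frac{a^{3}}{4}$ ($K{\left(a \right)} = \frac{a^{2} a}{4} = \frac{a^{3}}{4}$)
$H{\left(x{\left(-6 \right)} \right)} - K{\left(164 \right)} = - 38 \frac{1}{\frac{1}{3}} - \frac{164^{3}}{4} = \left(-38\right) 3 - \frac{1}{4} \cdot 4410944 = -114 - 1102736 = -1102850$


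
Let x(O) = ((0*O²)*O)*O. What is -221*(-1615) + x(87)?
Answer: 356915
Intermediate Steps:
x(O) = 0 (x(O) = (0*O)*O = 0*O = 0)
-221*(-1615) + x(87) = -221*(-1615) + 0 = 356915 + 0 = 356915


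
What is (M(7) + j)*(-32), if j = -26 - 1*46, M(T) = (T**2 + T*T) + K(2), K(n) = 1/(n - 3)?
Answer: -800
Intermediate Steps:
K(n) = 1/(-3 + n)
M(T) = -1 + 2*T**2 (M(T) = (T**2 + T*T) + 1/(-3 + 2) = (T**2 + T**2) + 1/(-1) = 2*T**2 - 1 = -1 + 2*T**2)
j = -72 (j = -26 - 46 = -72)
(M(7) + j)*(-32) = ((-1 + 2*7**2) - 72)*(-32) = ((-1 + 2*49) - 72)*(-32) = ((-1 + 98) - 72)*(-32) = (97 - 72)*(-32) = 25*(-32) = -800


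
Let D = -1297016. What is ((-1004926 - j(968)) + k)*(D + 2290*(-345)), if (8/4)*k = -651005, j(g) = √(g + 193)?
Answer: 2776692087781 + 6261198*√129 ≈ 2.7768e+12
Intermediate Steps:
j(g) = √(193 + g)
k = -651005/2 (k = (½)*(-651005) = -651005/2 ≈ -3.2550e+5)
((-1004926 - j(968)) + k)*(D + 2290*(-345)) = ((-1004926 - √(193 + 968)) - 651005/2)*(-1297016 + 2290*(-345)) = ((-1004926 - √1161) - 651005/2)*(-1297016 - 790050) = ((-1004926 - 3*√129) - 651005/2)*(-2087066) = (-2660857/2 - 3*√129)*(-2087066) = 2776692087781 + 6261198*√129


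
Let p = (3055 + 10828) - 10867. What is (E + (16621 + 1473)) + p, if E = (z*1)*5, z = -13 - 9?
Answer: 21000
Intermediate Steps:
z = -22
E = -110 (E = -22*1*5 = -22*5 = -110)
p = 3016 (p = 13883 - 10867 = 3016)
(E + (16621 + 1473)) + p = (-110 + (16621 + 1473)) + 3016 = (-110 + 18094) + 3016 = 17984 + 3016 = 21000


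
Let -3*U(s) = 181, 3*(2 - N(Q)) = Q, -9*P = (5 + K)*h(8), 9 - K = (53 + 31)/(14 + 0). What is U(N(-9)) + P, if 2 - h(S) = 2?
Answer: -181/3 ≈ -60.333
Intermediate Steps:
K = 3 (K = 9 - (53 + 31)/(14 + 0) = 9 - 84/14 = 9 - 1*6 = 9 - 6 = 3)
h(S) = 0 (h(S) = 2 - 1*2 = 2 - 2 = 0)
P = 0 (P = -(5 + 3)*0/9 = -8*0/9 = -1/9*0 = 0)
N(Q) = 2 - Q/3
U(s) = -181/3 (U(s) = -1/3*181 = -181/3)
U(N(-9)) + P = -181/3 + 0 = -181/3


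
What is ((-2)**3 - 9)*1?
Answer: -17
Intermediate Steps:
((-2)**3 - 9)*1 = (-8 - 9)*1 = -17*1 = -17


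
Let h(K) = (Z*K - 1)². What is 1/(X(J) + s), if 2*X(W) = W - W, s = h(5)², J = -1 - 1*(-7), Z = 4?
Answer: 1/130321 ≈ 7.6734e-6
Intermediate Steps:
h(K) = (-1 + 4*K)² (h(K) = (4*K - 1)² = (-1 + 4*K)²)
J = 6 (J = -1 + 7 = 6)
s = 130321 (s = ((-1 + 4*5)²)² = ((-1 + 20)²)² = (19²)² = 361² = 130321)
X(W) = 0 (X(W) = (W - W)/2 = (½)*0 = 0)
1/(X(J) + s) = 1/(0 + 130321) = 1/130321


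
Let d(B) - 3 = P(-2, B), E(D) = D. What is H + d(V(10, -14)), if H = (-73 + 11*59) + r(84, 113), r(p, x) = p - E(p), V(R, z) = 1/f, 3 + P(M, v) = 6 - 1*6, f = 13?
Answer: 576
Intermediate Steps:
P(M, v) = -3 (P(M, v) = -3 + (6 - 1*6) = -3 + (6 - 6) = -3 + 0 = -3)
V(R, z) = 1/13
d(B) = 0 (d(B) = 3 - 3 = 0)
r(p, x) = 0 (r(p, x) = p - p = 0)
H = 576 (H = (-73 + 11*59) + 0 = (-73 + 649) + 0 = 576 + 0 = 576)
H + d(V(10, -14)) = 576 + 0 = 576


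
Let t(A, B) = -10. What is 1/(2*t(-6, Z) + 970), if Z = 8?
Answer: 1/950 ≈ 0.0010526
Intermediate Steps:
1/(2*t(-6, Z) + 970) = 1/(2*(-10) + 970) = 1/(-20 + 970) = 1/950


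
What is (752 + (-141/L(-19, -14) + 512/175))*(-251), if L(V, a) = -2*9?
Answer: -201025147/1050 ≈ -1.9145e+5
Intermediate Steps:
L(V, a) = -18
(752 + (-141/L(-19, -14) + 512/175))*(-251) = (752 + (-141/(-18) + 512/175))*(-251) = (752 + (-141*(-1/18) + 512*(1/175)))*(-251) = (752 + (47/6 + 512/175))*(-251) = (752 + 11297/1050)*(-251) = (800897/1050)*(-251) = -201025147/1050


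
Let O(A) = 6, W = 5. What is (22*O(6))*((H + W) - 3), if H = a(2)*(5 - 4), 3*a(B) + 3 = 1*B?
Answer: 220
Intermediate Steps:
a(B) = -1 + B/3 (a(B) = -1 + (1*B)/3 = -1 + B/3)
H = -⅓ (H = (-1 + (⅓)*2)*(5 - 4) = (-1 + ⅔)*1 = -⅓*1 = -⅓ ≈ -0.33333)
(22*O(6))*((H + W) - 3) = (22*6)*((-⅓ + 5) - 3) = 132*(14/3 - 3) = 132*(5/3) = 220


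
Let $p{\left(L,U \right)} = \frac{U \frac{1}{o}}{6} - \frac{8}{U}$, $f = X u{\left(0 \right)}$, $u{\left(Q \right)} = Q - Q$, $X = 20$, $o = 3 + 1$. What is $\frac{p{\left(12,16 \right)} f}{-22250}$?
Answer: $0$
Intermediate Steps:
$o = 4$
$u{\left(Q \right)} = 0$
$f = 0$ ($f = 20 \cdot 0 = 0$)
$p{\left(L,U \right)} = - \frac{8}{U} + \frac{U}{24}$ ($p{\left(L,U \right)} = \frac{U \frac{1}{4}}{6} - \frac{8}{U} = U \frac{1}{4} \cdot \frac{1}{6} - \frac{8}{U} = \frac{U}{4} \cdot \frac{1}{6} - \frac{8}{U} = \frac{U}{24} - \frac{8}{U} = - \frac{8}{U} + \frac{U}{24}$)
$\frac{p{\left(12,16 \right)} f}{-22250} = \frac{\left(- \frac{8}{16} + \frac{1}{24} \cdot 16\right) 0}{-22250} = \left(\left(-8\right) \frac{1}{16} + \frac{2}{3}\right) 0 \left(- \frac{1}{22250}\right) = \left(- \frac{1}{2} + \frac{2}{3}\right) 0 \left(- \frac{1}{22250}\right) = \frac{1}{6} \cdot 0 \left(- \frac{1}{22250}\right) = 0 \left(- \frac{1}{22250}\right) = 0$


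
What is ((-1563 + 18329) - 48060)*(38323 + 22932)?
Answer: -1916913970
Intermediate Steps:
((-1563 + 18329) - 48060)*(38323 + 22932) = (16766 - 48060)*61255 = -31294*61255 = -1916913970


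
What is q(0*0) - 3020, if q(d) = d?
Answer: -3020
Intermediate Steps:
q(0*0) - 3020 = 0*0 - 3020 = 0 - 3020 = -3020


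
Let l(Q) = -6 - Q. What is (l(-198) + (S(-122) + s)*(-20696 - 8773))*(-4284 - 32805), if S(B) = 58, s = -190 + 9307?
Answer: 10028045302587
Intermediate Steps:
s = 9117
(l(-198) + (S(-122) + s)*(-20696 - 8773))*(-4284 - 32805) = ((-6 - 1*(-198)) + (58 + 9117)*(-20696 - 8773))*(-4284 - 32805) = ((-6 + 198) + 9175*(-29469))*(-37089) = (192 - 270378075)*(-37089) = -270377883*(-37089) = 10028045302587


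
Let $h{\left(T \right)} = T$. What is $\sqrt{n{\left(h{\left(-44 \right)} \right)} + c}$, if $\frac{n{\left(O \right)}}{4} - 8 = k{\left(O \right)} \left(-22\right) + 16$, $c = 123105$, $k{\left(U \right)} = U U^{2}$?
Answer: $\sqrt{7619393} \approx 2760.3$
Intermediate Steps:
$k{\left(U \right)} = U^{3}$
$n{\left(O \right)} = 96 - 88 O^{3}$ ($n{\left(O \right)} = 32 + 4 \left(O^{3} \left(-22\right) + 16\right) = 32 + 4 \left(- 22 O^{3} + 16\right) = 32 + 4 \left(16 - 22 O^{3}\right) = 32 - \left(-64 + 88 O^{3}\right) = 96 - 88 O^{3}$)
$\sqrt{n{\left(h{\left(-44 \right)} \right)} + c} = \sqrt{\left(96 - 88 \left(-44\right)^{3}\right) + 123105} = \sqrt{\left(96 - -7496192\right) + 123105} = \sqrt{\left(96 + 7496192\right) + 123105} = \sqrt{7496288 + 123105} = \sqrt{7619393}$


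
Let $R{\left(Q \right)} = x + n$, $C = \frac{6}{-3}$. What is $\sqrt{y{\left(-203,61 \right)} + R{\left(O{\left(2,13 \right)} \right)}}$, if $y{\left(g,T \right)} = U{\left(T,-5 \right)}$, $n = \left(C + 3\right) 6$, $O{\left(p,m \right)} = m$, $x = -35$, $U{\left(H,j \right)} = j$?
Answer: $i \sqrt{34} \approx 5.8309 i$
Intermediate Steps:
$C = -2$ ($C = 6 \left(- \frac{1}{3}\right) = -2$)
$n = 6$ ($n = \left(-2 + 3\right) 6 = 1 \cdot 6 = 6$)
$R{\left(Q \right)} = -29$ ($R{\left(Q \right)} = -35 + 6 = -29$)
$y{\left(g,T \right)} = -5$
$\sqrt{y{\left(-203,61 \right)} + R{\left(O{\left(2,13 \right)} \right)}} = \sqrt{-5 - 29} = \sqrt{-34} = i \sqrt{34}$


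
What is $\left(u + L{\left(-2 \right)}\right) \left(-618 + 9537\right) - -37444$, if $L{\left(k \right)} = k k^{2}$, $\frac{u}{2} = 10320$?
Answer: $184054252$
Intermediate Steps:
$u = 20640$ ($u = 2 \cdot 10320 = 20640$)
$L{\left(k \right)} = k^{3}$
$\left(u + L{\left(-2 \right)}\right) \left(-618 + 9537\right) - -37444 = \left(20640 + \left(-2\right)^{3}\right) \left(-618 + 9537\right) - -37444 = \left(20640 - 8\right) 8919 + 37444 = 20632 \cdot 8919 + 37444 = 184016808 + 37444 = 184054252$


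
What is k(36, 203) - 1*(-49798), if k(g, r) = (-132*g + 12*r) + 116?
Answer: 47598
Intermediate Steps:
k(g, r) = 116 - 132*g + 12*r
k(36, 203) - 1*(-49798) = (116 - 132*36 + 12*203) - 1*(-49798) = (116 - 4752 + 2436) + 49798 = -2200 + 49798 = 47598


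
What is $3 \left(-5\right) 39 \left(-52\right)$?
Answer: $30420$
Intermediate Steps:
$3 \left(-5\right) 39 \left(-52\right) = \left(-15\right) 39 \left(-52\right) = \left(-585\right) \left(-52\right) = 30420$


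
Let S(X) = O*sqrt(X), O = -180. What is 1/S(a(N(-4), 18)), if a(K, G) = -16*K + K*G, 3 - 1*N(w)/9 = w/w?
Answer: -1/1080 ≈ -0.00092593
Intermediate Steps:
N(w) = 18 (N(w) = 27 - 9*w/w = 27 - 9*1 = 27 - 9 = 18)
a(K, G) = -16*K + G*K
S(X) = -180*sqrt(X)
1/S(a(N(-4), 18)) = 1/(-180*3*sqrt(2)*sqrt(-16 + 18)) = 1/(-180*sqrt(18*2)) = 1/(-180*sqrt(36)) = 1/(-180*6) = 1/(-1080) = -1/1080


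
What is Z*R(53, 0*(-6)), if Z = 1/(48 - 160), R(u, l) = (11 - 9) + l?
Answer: -1/56 ≈ -0.017857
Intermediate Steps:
R(u, l) = 2 + l
Z = -1/112 (Z = 1/(-112) = -1/112 ≈ -0.0089286)
Z*R(53, 0*(-6)) = -(2 + 0*(-6))/112 = -(2 + 0)/112 = -1/112*2 = -1/56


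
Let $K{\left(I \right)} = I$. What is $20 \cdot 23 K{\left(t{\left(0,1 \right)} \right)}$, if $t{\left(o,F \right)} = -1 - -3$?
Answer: $920$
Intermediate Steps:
$t{\left(o,F \right)} = 2$ ($t{\left(o,F \right)} = -1 + 3 = 2$)
$20 \cdot 23 K{\left(t{\left(0,1 \right)} \right)} = 20 \cdot 23 \cdot 2 = 460 \cdot 2 = 920$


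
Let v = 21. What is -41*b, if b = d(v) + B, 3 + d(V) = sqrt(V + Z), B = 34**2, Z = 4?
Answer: -47478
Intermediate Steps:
B = 1156
d(V) = -3 + sqrt(4 + V) (d(V) = -3 + sqrt(V + 4) = -3 + sqrt(4 + V))
b = 1158 (b = (-3 + sqrt(4 + 21)) + 1156 = (-3 + sqrt(25)) + 1156 = (-3 + 5) + 1156 = 2 + 1156 = 1158)
-41*b = -41*1158 = -47478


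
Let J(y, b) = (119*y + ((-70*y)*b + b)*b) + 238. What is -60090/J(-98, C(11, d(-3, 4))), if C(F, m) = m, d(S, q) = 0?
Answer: 10015/1904 ≈ 5.2600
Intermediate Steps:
J(y, b) = 238 + 119*y + b*(b - 70*b*y) (J(y, b) = (119*y + (-70*b*y + b)*b) + 238 = (119*y + (b - 70*b*y)*b) + 238 = (119*y + b*(b - 70*b*y)) + 238 = 238 + 119*y + b*(b - 70*b*y))
-60090/J(-98, C(11, d(-3, 4))) = -60090/(238 + 0² + 119*(-98) - 70*(-98)*0²) = -60090/(238 + 0 - 11662 - 70*(-98)*0) = -60090/(238 + 0 - 11662 + 0) = -60090/(-11424) = -60090*(-1/11424) = 10015/1904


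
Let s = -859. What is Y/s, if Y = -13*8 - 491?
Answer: 595/859 ≈ 0.69267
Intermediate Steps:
Y = -595 (Y = -104 - 491 = -595)
Y/s = -595/(-859) = -595*(-1/859) = 595/859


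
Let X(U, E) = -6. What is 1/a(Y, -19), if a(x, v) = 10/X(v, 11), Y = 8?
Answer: -⅗ ≈ -0.60000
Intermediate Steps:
a(x, v) = -5/3 (a(x, v) = 10/(-6) = 10*(-⅙) = -5/3)
1/a(Y, -19) = 1/(-5/3) = -⅗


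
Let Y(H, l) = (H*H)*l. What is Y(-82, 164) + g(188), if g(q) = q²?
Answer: 1138080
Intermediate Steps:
Y(H, l) = l*H² (Y(H, l) = H²*l = l*H²)
Y(-82, 164) + g(188) = 164*(-82)² + 188² = 164*6724 + 35344 = 1102736 + 35344 = 1138080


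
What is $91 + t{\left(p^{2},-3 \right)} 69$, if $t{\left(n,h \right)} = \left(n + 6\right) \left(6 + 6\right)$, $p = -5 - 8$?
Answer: $144991$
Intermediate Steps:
$p = -13$ ($p = -5 - 8 = -13$)
$t{\left(n,h \right)} = 72 + 12 n$ ($t{\left(n,h \right)} = \left(6 + n\right) 12 = 72 + 12 n$)
$91 + t{\left(p^{2},-3 \right)} 69 = 91 + \left(72 + 12 \left(-13\right)^{2}\right) 69 = 91 + \left(72 + 12 \cdot 169\right) 69 = 91 + \left(72 + 2028\right) 69 = 91 + 2100 \cdot 69 = 91 + 144900 = 144991$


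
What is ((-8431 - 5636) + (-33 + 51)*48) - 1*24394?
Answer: -37597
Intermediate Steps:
((-8431 - 5636) + (-33 + 51)*48) - 1*24394 = (-14067 + 18*48) - 24394 = (-14067 + 864) - 24394 = -13203 - 24394 = -37597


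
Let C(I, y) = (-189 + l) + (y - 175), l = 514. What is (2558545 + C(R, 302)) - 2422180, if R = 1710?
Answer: 136817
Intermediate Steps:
C(I, y) = 150 + y (C(I, y) = (-189 + 514) + (y - 175) = 325 + (-175 + y) = 150 + y)
(2558545 + C(R, 302)) - 2422180 = (2558545 + (150 + 302)) - 2422180 = (2558545 + 452) - 2422180 = 2558997 - 2422180 = 136817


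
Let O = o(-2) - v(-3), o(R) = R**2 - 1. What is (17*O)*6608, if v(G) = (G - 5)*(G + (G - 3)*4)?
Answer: -23927568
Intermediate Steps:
o(R) = -1 + R**2
v(G) = (-12 + 5*G)*(-5 + G) (v(G) = (-5 + G)*(G + (-3 + G)*4) = (-5 + G)*(G + (-12 + 4*G)) = (-5 + G)*(-12 + 5*G) = (-12 + 5*G)*(-5 + G))
O = -213 (O = (-1 + (-2)**2) - (60 - 37*(-3) + 5*(-3)**2) = (-1 + 4) - (60 + 111 + 5*9) = 3 - (60 + 111 + 45) = 3 - 1*216 = 3 - 216 = -213)
(17*O)*6608 = (17*(-213))*6608 = -3621*6608 = -23927568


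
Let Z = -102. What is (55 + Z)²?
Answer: 2209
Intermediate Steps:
(55 + Z)² = (55 - 102)² = (-47)² = 2209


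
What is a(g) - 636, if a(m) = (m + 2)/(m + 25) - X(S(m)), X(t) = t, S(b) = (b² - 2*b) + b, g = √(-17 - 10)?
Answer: (-1749*√3 + 15250*I)/(-25*I + 3*√3) ≈ -608.88 + 5.3795*I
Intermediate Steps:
g = 3*I*√3 (g = √(-27) = 3*I*√3 ≈ 5.1962*I)
S(b) = b² - b
a(m) = (2 + m)/(25 + m) - m*(-1 + m) (a(m) = (m + 2)/(m + 25) - m*(-1 + m) = (2 + m)/(25 + m) - m*(-1 + m))
a(g) - 636 = (2 - (3*I*√3)³ - 24*(3*I*√3)² + 26*(3*I*√3))/(25 + 3*I*√3) - 636 = (2 - (-81)*I*√3 - 24*(-27) + 78*I*√3)/(25 + 3*I*√3) - 636 = (2 + 81*I*√3 + 648 + 78*I*√3)/(25 + 3*I*√3) - 636 = (650 + 159*I*√3)/(25 + 3*I*√3) - 636 = -636 + (650 + 159*I*√3)/(25 + 3*I*√3)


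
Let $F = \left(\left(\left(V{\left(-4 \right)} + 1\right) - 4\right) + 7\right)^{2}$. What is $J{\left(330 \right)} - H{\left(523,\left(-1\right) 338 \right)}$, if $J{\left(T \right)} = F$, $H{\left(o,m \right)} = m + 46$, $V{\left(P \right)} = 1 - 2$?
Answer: $301$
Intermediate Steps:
$V{\left(P \right)} = -1$
$H{\left(o,m \right)} = 46 + m$
$F = 9$ ($F = \left(\left(\left(-1 + 1\right) - 4\right) + 7\right)^{2} = \left(\left(0 - 4\right) + 7\right)^{2} = \left(-4 + 7\right)^{2} = 3^{2} = 9$)
$J{\left(T \right)} = 9$
$J{\left(330 \right)} - H{\left(523,\left(-1\right) 338 \right)} = 9 - \left(46 - 338\right) = 9 - -292 = 9 + 292 = 301$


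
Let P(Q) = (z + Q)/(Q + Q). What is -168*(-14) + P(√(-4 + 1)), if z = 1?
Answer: 4705/2 - I*√3/6 ≈ 2352.5 - 0.28868*I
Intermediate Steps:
P(Q) = (1 + Q)/(2*Q) (P(Q) = (1 + Q)/(Q + Q) = (1 + Q)/((2*Q)) = (1 + Q)*(1/(2*Q)) = (1 + Q)/(2*Q))
-168*(-14) + P(√(-4 + 1)) = -168*(-14) + (1 + √(-4 + 1))/(2*(√(-4 + 1))) = 2352 + (1 + √(-3))/(2*(√(-3))) = 2352 + (1 + I*√3)/(2*((I*√3))) = 2352 + (-I*√3/3)*(1 + I*√3)/2 = 2352 - I*√3*(1 + I*√3)/6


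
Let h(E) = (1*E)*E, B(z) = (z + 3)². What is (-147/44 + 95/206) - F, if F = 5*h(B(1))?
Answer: -5814011/4532 ≈ -1282.9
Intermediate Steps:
B(z) = (3 + z)²
h(E) = E² (h(E) = E*E = E²)
F = 1280 (F = 5*((3 + 1)²)² = 5*(4²)² = 5*16² = 5*256 = 1280)
(-147/44 + 95/206) - F = (-147/44 + 95/206) - 1*1280 = (-147*1/44 + 95*(1/206)) - 1280 = (-147/44 + 95/206) - 1280 = -13051/4532 - 1280 = -5814011/4532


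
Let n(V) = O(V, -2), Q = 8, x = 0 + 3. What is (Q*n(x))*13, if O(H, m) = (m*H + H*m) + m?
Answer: -1456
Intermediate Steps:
x = 3
O(H, m) = m + 2*H*m (O(H, m) = (H*m + H*m) + m = 2*H*m + m = m + 2*H*m)
n(V) = -2 - 4*V (n(V) = -2*(1 + 2*V) = -2 - 4*V)
(Q*n(x))*13 = (8*(-2 - 4*3))*13 = (8*(-2 - 12))*13 = (8*(-14))*13 = -112*13 = -1456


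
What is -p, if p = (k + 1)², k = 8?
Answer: -81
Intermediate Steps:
p = 81 (p = (8 + 1)² = 9² = 81)
-p = -1*81 = -81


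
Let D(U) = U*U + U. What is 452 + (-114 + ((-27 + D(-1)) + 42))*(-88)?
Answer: 9164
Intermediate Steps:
D(U) = U + U**2 (D(U) = U**2 + U = U + U**2)
452 + (-114 + ((-27 + D(-1)) + 42))*(-88) = 452 + (-114 + ((-27 - (1 - 1)) + 42))*(-88) = 452 + (-114 + ((-27 - 1*0) + 42))*(-88) = 452 + (-114 + ((-27 + 0) + 42))*(-88) = 452 + (-114 + (-27 + 42))*(-88) = 452 + (-114 + 15)*(-88) = 452 - 99*(-88) = 452 + 8712 = 9164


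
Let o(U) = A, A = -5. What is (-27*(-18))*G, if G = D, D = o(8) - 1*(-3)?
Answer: -972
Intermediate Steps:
o(U) = -5
D = -2 (D = -5 - 1*(-3) = -5 + 3 = -2)
G = -2
(-27*(-18))*G = -27*(-18)*(-2) = 486*(-2) = -972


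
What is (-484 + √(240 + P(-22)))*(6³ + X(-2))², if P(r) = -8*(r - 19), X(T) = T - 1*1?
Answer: -21958596 + 90738*√142 ≈ -2.0877e+7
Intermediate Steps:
X(T) = -1 + T (X(T) = T - 1 = -1 + T)
P(r) = 152 - 8*r (P(r) = -8*(-19 + r) = 152 - 8*r)
(-484 + √(240 + P(-22)))*(6³ + X(-2))² = (-484 + √(240 + (152 - 8*(-22))))*(6³ + (-1 - 2))² = (-484 + √(240 + (152 + 176)))*(216 - 3)² = (-484 + √(240 + 328))*213² = (-484 + √568)*45369 = (-484 + 2*√142)*45369 = -21958596 + 90738*√142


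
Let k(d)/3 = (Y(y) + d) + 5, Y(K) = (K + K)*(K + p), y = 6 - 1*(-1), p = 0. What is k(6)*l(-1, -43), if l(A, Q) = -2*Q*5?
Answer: 140610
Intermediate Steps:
y = 7 (y = 6 + 1 = 7)
l(A, Q) = -10*Q
Y(K) = 2*K² (Y(K) = (K + K)*(K + 0) = (2*K)*K = 2*K²)
k(d) = 309 + 3*d (k(d) = 3*((2*7² + d) + 5) = 3*((2*49 + d) + 5) = 3*((98 + d) + 5) = 3*(103 + d) = 309 + 3*d)
k(6)*l(-1, -43) = (309 + 3*6)*(-10*(-43)) = (309 + 18)*430 = 327*430 = 140610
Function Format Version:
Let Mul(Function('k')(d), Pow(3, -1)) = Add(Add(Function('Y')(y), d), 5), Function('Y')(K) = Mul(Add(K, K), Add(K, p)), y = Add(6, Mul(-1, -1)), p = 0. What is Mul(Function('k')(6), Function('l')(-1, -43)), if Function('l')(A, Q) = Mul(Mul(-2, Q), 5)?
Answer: 140610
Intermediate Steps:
y = 7 (y = Add(6, 1) = 7)
Function('l')(A, Q) = Mul(-10, Q)
Function('Y')(K) = Mul(2, Pow(K, 2)) (Function('Y')(K) = Mul(Add(K, K), Add(K, 0)) = Mul(Mul(2, K), K) = Mul(2, Pow(K, 2)))
Function('k')(d) = Add(309, Mul(3, d)) (Function('k')(d) = Mul(3, Add(Add(Mul(2, Pow(7, 2)), d), 5)) = Mul(3, Add(Add(Mul(2, 49), d), 5)) = Mul(3, Add(Add(98, d), 5)) = Mul(3, Add(103, d)) = Add(309, Mul(3, d)))
Mul(Function('k')(6), Function('l')(-1, -43)) = Mul(Add(309, Mul(3, 6)), Mul(-10, -43)) = Mul(Add(309, 18), 430) = Mul(327, 430) = 140610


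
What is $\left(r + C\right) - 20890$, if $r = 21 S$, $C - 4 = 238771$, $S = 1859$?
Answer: $256924$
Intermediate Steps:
$C = 238775$ ($C = 4 + 238771 = 238775$)
$r = 39039$ ($r = 21 \cdot 1859 = 39039$)
$\left(r + C\right) - 20890 = \left(39039 + 238775\right) - 20890 = 277814 - 20890 = 256924$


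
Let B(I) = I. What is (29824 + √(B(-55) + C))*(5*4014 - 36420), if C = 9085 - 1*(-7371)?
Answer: -487622400 - 16350*√16401 ≈ -4.8972e+8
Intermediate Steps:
C = 16456 (C = 9085 + 7371 = 16456)
(29824 + √(B(-55) + C))*(5*4014 - 36420) = (29824 + √(-55 + 16456))*(5*4014 - 36420) = (29824 + √16401)*(20070 - 36420) = (29824 + √16401)*(-16350) = -487622400 - 16350*√16401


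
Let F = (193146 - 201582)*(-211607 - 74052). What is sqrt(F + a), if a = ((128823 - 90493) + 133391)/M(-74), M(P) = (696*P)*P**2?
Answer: 5*sqrt(87512451389022994653)/952824 ≈ 49090.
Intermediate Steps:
M(P) = 696*P**3
F = 2409819324 (F = -8436*(-285659) = 2409819324)
a = -171721/282035904 (a = ((128823 - 90493) + 133391)/((696*(-74)**3)) = (38330 + 133391)/((696*(-405224))) = 171721/(-282035904) = 171721*(-1/282035904) = -171721/282035904 ≈ -0.00060886)
sqrt(F + a) = sqrt(2409819324 - 171721/282035904) = sqrt(679655571520837175/282035904) = 5*sqrt(87512451389022994653)/952824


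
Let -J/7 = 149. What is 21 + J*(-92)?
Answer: 95977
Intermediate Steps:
J = -1043 (J = -7*149 = -1043)
21 + J*(-92) = 21 - 1043*(-92) = 21 + 95956 = 95977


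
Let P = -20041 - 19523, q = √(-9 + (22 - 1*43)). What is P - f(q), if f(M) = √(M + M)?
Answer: -39564 - 2^(¾)*15^(¼)*√I ≈ -39566.0 - 2.3403*I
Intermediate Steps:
q = I*√30 (q = √(-9 + (22 - 43)) = √(-9 - 21) = √(-30) = I*√30 ≈ 5.4772*I)
f(M) = √2*√M (f(M) = √(2*M) = √2*√M)
P = -39564
P - f(q) = -39564 - √2*√(I*√30) = -39564 - √2*30^(¼)*√I = -39564 - 2^(¾)*15^(¼)*√I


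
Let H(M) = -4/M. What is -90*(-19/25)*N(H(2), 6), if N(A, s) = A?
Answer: -684/5 ≈ -136.80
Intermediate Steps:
-90*(-19/25)*N(H(2), 6) = -90*(-19/25)*(-4/2) = -90*(-19*1/25)*(-4*½) = -(-342)*(-2)/5 = -90*38/25 = -684/5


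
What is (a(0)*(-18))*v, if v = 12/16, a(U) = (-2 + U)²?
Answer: -54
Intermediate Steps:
v = ¾ (v = 12*(1/16) = ¾ ≈ 0.75000)
(a(0)*(-18))*v = ((-2 + 0)²*(-18))*(¾) = ((-2)²*(-18))*(¾) = (4*(-18))*(¾) = -72*¾ = -54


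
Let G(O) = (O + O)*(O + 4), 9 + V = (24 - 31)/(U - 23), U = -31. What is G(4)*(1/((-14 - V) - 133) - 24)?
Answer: -11460480/7459 ≈ -1536.5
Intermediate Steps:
V = -479/54 (V = -9 + (24 - 31)/(-31 - 23) = -9 - 7/(-54) = -9 - 7*(-1/54) = -9 + 7/54 = -479/54 ≈ -8.8704)
G(O) = 2*O*(4 + O) (G(O) = (2*O)*(4 + O) = 2*O*(4 + O))
G(4)*(1/((-14 - V) - 133) - 24) = (2*4*(4 + 4))*(1/((-14 - 1*(-479/54)) - 133) - 24) = (2*4*8)*(1/((-14 + 479/54) - 133) - 24) = 64*(1/(-277/54 - 133) - 24) = 64*(1/(-7459/54) - 24) = 64*(-54/7459 - 24) = 64*(-179070/7459) = -11460480/7459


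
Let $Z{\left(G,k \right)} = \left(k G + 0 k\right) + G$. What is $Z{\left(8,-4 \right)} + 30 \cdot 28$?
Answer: $816$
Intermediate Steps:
$Z{\left(G,k \right)} = G + G k$ ($Z{\left(G,k \right)} = \left(G k + 0\right) + G = G k + G = G + G k$)
$Z{\left(8,-4 \right)} + 30 \cdot 28 = 8 \left(1 - 4\right) + 30 \cdot 28 = 8 \left(-3\right) + 840 = -24 + 840 = 816$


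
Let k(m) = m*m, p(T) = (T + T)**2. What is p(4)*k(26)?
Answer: 43264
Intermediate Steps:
p(T) = 4*T**2 (p(T) = (2*T)**2 = 4*T**2)
k(m) = m**2
p(4)*k(26) = (4*4**2)*26**2 = (4*16)*676 = 64*676 = 43264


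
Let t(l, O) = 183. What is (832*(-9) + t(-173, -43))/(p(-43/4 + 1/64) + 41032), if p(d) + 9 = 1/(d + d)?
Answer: -5018535/28182769 ≈ -0.17807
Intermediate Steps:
p(d) = -9 + 1/(2*d) (p(d) = -9 + 1/(d + d) = -9 + 1/(2*d))
(832*(-9) + t(-173, -43))/(p(-43/4 + 1/64) + 41032) = (832*(-9) + 183)/((-9 + 1/(2*(-43/4 + 1/64))) + 41032) = (-7488 + 183)/((-9 + 1/(2*(-43*¼ + 1*(1/64)))) + 41032) = -7305/((-9 + 1/(2*(-43/4 + 1/64))) + 41032) = -7305/((-9 + 1/(2*(-687/64))) + 41032) = -7305/((-9 + (½)*(-64/687)) + 41032) = -7305/((-9 - 32/687) + 41032) = -7305/(-6215/687 + 41032) = -7305/28182769/687 = -7305*687/28182769 = -5018535/28182769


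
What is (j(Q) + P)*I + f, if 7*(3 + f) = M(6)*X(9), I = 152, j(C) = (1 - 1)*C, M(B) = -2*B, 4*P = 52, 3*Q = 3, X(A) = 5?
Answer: 13751/7 ≈ 1964.4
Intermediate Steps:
Q = 1 (Q = (⅓)*3 = 1)
P = 13 (P = (¼)*52 = 13)
j(C) = 0 (j(C) = 0*C = 0)
f = -81/7 (f = -3 + (-2*6*5)/7 = -3 + (-12*5)/7 = -3 + (⅐)*(-60) = -3 - 60/7 = -81/7 ≈ -11.571)
(j(Q) + P)*I + f = (0 + 13)*152 - 81/7 = 13*152 - 81/7 = 1976 - 81/7 = 13751/7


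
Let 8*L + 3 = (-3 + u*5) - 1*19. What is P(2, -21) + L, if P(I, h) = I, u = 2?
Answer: ⅛ ≈ 0.12500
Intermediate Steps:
L = -15/8 (L = -3/8 + ((-3 + 2*5) - 1*19)/8 = -3/8 + ((-3 + 10) - 19)/8 = -3/8 + (7 - 19)/8 = -3/8 + (⅛)*(-12) = -3/8 - 3/2 = -15/8 ≈ -1.8750)
P(2, -21) + L = 2 - 15/8 = ⅛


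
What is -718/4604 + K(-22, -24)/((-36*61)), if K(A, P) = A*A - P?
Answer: -489445/1263798 ≈ -0.38728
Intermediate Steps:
K(A, P) = A² - P
-718/4604 + K(-22, -24)/((-36*61)) = -718/4604 + ((-22)² - 1*(-24))/((-36*61)) = -718*1/4604 + (484 + 24)/(-2196) = -359/2302 + 508*(-1/2196) = -359/2302 - 127/549 = -489445/1263798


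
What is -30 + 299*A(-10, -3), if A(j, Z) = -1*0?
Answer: -30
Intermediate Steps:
A(j, Z) = 0
-30 + 299*A(-10, -3) = -30 + 299*0 = -30 + 0 = -30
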